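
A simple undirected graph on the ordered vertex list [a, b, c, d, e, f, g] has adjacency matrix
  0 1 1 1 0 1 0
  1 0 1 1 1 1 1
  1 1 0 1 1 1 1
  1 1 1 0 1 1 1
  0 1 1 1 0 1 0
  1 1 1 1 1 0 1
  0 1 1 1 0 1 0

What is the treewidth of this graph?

4

A width-4 tree decomposition is:
Bags: B1 = {b, c, d, e, f}  B2 = {a, b, c, d, f}  B3 = {b, c, d, f, g}
Tree: B1–B2, B2–B3
Each bag holds 5 vertices, so the decomposition has width 4, which upper-bounds the treewidth. Conversely, {b, c, d, f, g} is a clique of size 5, and the vertices of any clique must share a bag in every tree decomposition; so some bag has ≥ 5 vertices and tw(G) ≥ 4. The upper and lower bounds meet at 4, so that is the treewidth.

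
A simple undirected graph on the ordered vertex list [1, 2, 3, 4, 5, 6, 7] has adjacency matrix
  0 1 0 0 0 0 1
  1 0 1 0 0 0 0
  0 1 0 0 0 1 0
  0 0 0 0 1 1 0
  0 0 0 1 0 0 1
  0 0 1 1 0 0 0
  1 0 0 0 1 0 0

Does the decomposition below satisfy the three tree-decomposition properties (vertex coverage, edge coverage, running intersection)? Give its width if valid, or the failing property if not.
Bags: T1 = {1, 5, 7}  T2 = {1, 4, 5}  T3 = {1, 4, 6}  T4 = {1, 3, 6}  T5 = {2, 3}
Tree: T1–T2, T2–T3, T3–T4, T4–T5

No — edge (1,2) lies in no bag.

A tree decomposition must satisfy three properties: every vertex lies in some bag; for every edge, both endpoints lie together in some bag; and for every vertex, the bags containing it form a connected subtree. Here edge (1,2) lies in no bag, so the decomposition is invalid.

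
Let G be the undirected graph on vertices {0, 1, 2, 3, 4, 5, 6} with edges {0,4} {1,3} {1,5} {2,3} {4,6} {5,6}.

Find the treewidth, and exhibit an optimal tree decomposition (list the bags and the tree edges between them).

Treewidth 1.
One such decomposition:
Bags: B1 = {2, 3}  B2 = {1, 3}  B3 = {1, 5}  B4 = {5, 6}  B5 = {4, 6}  B6 = {0, 4}
Tree: B1–B2, B2–B3, B3–B4, B4–B5, B5–B6

Every bag has size at most 2, so the width is 2 − 1 = 1 and tw(G) ≤ 1. Since G has at least one edge (e.g. 2–3), it is not an edgeless graph, so tw(G) ≥ 1. The upper and lower bounds meet at 1, so that is the treewidth.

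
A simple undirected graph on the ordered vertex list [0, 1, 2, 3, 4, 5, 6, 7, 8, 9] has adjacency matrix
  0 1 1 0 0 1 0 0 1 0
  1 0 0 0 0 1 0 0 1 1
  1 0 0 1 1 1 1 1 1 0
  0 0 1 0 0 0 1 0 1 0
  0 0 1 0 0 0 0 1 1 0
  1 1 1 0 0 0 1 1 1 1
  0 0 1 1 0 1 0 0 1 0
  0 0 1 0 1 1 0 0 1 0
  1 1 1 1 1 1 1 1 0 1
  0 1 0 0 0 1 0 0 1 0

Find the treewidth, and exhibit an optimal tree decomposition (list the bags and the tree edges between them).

Each bag holds 4 vertices, so the decomposition has width 3, which upper-bounds the treewidth. For the lower bound, the 4 vertices {0, 1, 5, 8} are pairwise adjacent, and any tree decomposition puts a clique entirely inside one bag — forcing width ≥ 3. Therefore the treewidth is 3.

Treewidth 3.
Bags: B1 = {0, 1, 5, 8}  B2 = {0, 2, 5, 8}  B3 = {2, 5, 6, 8}  B4 = {1, 5, 8, 9}  B5 = {2, 5, 7, 8}  B6 = {2, 4, 7, 8}  B7 = {2, 3, 6, 8}
Tree: B1–B2, B2–B3, B1–B4, B2–B5, B5–B6, B3–B7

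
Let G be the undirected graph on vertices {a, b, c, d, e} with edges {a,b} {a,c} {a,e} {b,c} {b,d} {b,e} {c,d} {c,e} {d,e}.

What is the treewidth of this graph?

A width-3 tree decomposition is:
Bags: B1 = {a, b, c, e}  B2 = {b, c, d, e}
Tree: B1–B2
Every bag has size at most 4, so the width is 4 − 1 = 3 and tw(G) ≤ 3. Conversely, {b, c, d, e} is a clique of size 4, and the vertices of any clique must share a bag in every tree decomposition; so some bag has ≥ 4 vertices and tw(G) ≥ 3. Hence tw(G) = 3 exactly.

3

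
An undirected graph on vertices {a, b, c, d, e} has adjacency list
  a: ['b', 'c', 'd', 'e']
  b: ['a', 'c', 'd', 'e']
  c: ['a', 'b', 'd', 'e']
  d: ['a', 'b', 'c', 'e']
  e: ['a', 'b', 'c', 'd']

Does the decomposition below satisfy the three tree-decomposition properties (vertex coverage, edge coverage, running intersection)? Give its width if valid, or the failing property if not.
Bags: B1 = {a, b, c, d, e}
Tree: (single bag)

Yes; width 4.

Every vertex of G appears in some bag (union = {a, b, c, d, e}); every edge is covered by a bag; and for each vertex v the set of bags containing v is connected in the bag tree. The decomposition is therefore valid. The largest bag has 5 vertices, so the width is 4.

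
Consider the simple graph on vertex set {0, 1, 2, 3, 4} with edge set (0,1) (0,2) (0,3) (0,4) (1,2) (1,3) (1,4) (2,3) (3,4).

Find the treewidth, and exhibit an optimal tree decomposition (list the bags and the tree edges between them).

The largest bag has 4 vertices, giving width 3; this decomposition certifies tw(G) ≤ 3. On the other hand G contains the 4-clique {0, 1, 2, 3}. A clique must lie in a single bag of any decomposition, so no decomposition can have width below 3. Therefore the treewidth is 3.

Treewidth 3.
One optimal decomposition is:
Bags: B1 = {0, 1, 2, 3}  B2 = {0, 1, 3, 4}
Tree: B1–B2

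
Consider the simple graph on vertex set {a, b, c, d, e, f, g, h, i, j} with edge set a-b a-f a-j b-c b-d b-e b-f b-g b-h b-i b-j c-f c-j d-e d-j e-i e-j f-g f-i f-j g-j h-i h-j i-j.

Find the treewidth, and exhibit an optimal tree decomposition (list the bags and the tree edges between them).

Treewidth 3.
One optimal decomposition is:
Bags: B1 = {b, d, e, j}  B2 = {b, e, i, j}  B3 = {b, f, i, j}  B4 = {a, b, f, j}  B5 = {b, h, i, j}  B6 = {b, c, f, j}  B7 = {b, f, g, j}
Tree: B1–B2, B2–B3, B3–B4, B2–B5, B4–B6, B6–B7

Every bag has size at most 4, so the width is 4 − 1 = 3 and tw(G) ≤ 3. On the other hand G contains the 4-clique {b, d, e, j}. A clique must lie in a single bag of any decomposition, so no decomposition can have width below 3. The upper and lower bounds meet at 3, so that is the treewidth.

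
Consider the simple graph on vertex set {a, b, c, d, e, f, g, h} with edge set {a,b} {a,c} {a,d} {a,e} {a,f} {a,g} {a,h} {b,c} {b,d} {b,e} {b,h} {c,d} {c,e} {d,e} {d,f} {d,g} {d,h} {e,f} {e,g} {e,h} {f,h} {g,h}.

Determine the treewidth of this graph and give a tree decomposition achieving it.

Treewidth 4.
One optimal decomposition is:
Bags: B1 = {a, b, d, e, h}  B2 = {a, d, e, g, h}  B3 = {a, b, c, d, e}  B4 = {a, d, e, f, h}
Tree: B1–B2, B1–B3, B2–B4

Every bag has size at most 5, so the width is 5 − 1 = 4 and tw(G) ≤ 4. Conversely, {a, d, e, g, h} is a clique of size 5, and the vertices of any clique must share a bag in every tree decomposition; so some bag has ≥ 5 vertices and tw(G) ≥ 4. The upper and lower bounds meet at 4, so that is the treewidth.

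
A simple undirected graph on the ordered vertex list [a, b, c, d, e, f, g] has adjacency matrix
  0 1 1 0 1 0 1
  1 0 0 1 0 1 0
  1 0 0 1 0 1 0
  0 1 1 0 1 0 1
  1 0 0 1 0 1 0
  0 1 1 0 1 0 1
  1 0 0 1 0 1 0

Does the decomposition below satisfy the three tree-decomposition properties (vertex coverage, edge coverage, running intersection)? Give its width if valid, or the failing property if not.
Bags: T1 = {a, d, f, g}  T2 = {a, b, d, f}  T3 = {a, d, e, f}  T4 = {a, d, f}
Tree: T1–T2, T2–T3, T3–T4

A tree decomposition must satisfy three properties: every vertex lies in some bag; for every edge, both endpoints lie together in some bag; and for every vertex, the bags containing it form a connected subtree. Here vertex c appears in no bag, so the decomposition is invalid.

No — vertex c appears in no bag.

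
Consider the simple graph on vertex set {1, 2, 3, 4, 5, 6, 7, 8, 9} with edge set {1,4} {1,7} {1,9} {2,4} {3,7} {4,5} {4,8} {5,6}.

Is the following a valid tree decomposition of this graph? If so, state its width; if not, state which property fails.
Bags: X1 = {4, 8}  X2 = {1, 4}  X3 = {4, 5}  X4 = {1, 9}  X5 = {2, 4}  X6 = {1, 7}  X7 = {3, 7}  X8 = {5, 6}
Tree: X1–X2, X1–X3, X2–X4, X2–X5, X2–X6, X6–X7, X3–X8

Every vertex of G appears in some bag (union = {1, 2, 3, 4, 5, 6, 7, 8, 9}); every edge is covered by a bag; and for each vertex v the set of bags containing v is connected in the bag tree. The decomposition is therefore valid. The largest bag has 2 vertices, so the width is 1.

Yes; width 1.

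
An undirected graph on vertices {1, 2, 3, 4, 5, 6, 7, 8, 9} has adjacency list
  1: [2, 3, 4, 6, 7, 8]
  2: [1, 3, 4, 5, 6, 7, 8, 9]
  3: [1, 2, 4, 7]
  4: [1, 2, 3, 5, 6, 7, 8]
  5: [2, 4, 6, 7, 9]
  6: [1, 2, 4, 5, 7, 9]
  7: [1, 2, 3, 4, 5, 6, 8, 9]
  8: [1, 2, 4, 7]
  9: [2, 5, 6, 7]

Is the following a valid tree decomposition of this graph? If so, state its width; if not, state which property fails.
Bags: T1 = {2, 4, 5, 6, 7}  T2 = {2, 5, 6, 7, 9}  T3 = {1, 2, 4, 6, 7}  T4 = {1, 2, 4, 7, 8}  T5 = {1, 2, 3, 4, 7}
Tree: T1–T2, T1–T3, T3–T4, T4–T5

Yes; width 4.

Vertex coverage: the bags together contain {1, 2, 3, 4, 5, 6, 7, 8, 9}, the full vertex set. Edge coverage: each edge of G has both endpoints in at least one bag. Running intersection: for every vertex, the bags containing it form a connected subtree. All three properties hold, so this is a valid tree decomposition of width max|bag| − 1 = 4, and hence tw(G) ≤ 4.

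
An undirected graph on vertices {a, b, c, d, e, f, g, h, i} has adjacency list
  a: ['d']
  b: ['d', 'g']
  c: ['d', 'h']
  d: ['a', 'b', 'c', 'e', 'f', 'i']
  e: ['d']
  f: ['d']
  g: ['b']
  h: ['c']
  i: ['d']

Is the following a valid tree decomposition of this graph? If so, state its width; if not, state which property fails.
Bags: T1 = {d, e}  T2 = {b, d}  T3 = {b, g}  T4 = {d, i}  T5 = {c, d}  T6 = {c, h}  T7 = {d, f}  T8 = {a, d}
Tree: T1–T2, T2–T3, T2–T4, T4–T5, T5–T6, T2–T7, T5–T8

Yes; width 1.

Checking the three conditions: (i) the bags cover all of {a, b, c, d, e, f, g, h, i}; (ii) for each edge, some bag contains both endpoints; (iii) the bags containing any fixed vertex form a subtree. All hold, so the decomposition is valid with width 2 − 1 = 1.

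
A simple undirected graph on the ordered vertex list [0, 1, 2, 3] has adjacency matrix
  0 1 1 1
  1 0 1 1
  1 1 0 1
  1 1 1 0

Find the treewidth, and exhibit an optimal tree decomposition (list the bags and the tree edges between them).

Treewidth 3.
Bags: B1 = {0, 1, 2, 3}
Tree: (single bag)

A single bag containing all 4 vertices is trivially a valid decomposition of width 3. Conversely, {0, 1, 2, 3} is a clique of size 4, and the vertices of any clique must share a bag in every tree decomposition; so some bag has ≥ 4 vertices and tw(G) ≥ 3. The upper and lower bounds meet at 3, so that is the treewidth.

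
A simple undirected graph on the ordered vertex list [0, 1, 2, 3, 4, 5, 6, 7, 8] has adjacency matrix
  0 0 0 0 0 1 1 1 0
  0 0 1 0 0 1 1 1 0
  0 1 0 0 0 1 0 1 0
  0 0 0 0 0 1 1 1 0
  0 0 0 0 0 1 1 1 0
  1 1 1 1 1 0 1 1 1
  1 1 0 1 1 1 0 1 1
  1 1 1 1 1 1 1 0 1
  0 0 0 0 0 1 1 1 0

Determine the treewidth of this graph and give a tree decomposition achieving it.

Treewidth 3.
Bags: B1 = {0, 5, 6, 7}  B2 = {3, 5, 6, 7}  B3 = {4, 5, 6, 7}  B4 = {5, 6, 7, 8}  B5 = {1, 5, 6, 7}  B6 = {1, 2, 5, 7}
Tree: B1–B2, B2–B3, B1–B4, B3–B5, B5–B6

Each bag holds 4 vertices, so the decomposition has width 3, which upper-bounds the treewidth. Conversely, {1, 2, 5, 7} is a clique of size 4, and the vertices of any clique must share a bag in every tree decomposition; so some bag has ≥ 4 vertices and tw(G) ≥ 3. Hence tw(G) = 3 exactly.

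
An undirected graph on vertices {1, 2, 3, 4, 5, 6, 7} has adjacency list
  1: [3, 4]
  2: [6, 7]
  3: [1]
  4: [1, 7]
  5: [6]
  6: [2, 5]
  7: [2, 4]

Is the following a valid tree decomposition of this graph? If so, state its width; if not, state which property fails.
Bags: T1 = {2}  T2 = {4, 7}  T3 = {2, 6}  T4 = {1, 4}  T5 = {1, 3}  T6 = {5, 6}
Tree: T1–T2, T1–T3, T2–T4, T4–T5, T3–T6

No — edge (7,2) lies in no bag.

A tree decomposition must satisfy three properties: every vertex lies in some bag; for every edge, both endpoints lie together in some bag; and for every vertex, the bags containing it form a connected subtree. Here edge (7,2) lies in no bag, so the decomposition is invalid.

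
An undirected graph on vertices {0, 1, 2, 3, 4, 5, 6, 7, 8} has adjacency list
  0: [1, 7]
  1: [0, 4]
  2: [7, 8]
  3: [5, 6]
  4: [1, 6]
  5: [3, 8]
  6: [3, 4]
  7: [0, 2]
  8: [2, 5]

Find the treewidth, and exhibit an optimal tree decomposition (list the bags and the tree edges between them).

Treewidth 2.
One such decomposition:
Bags: B1 = {2, 7, 8}  B2 = {0, 7, 8}  B3 = {0, 1, 8}  B4 = {1, 4, 8}  B5 = {4, 6, 8}  B6 = {3, 6, 8}  B7 = {3, 5, 8}
Tree: B1–B2, B2–B3, B3–B4, B4–B5, B5–B6, B6–B7

Every bag has size at most 3, so the width is 3 − 1 = 2 and tw(G) ≤ 2. The edges 8–2–7–0–1–4–6–3–5–8 form a cycle, so G is not a tree and its treewidth is at least 2. Hence tw(G) = 2 exactly.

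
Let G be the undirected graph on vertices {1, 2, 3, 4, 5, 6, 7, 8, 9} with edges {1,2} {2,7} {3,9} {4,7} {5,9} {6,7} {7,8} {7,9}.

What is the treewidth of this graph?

1

A width-1 tree decomposition is:
Bags: B1 = {7, 9}  B2 = {7, 8}  B3 = {4, 7}  B4 = {2, 7}  B5 = {3, 9}  B6 = {6, 7}  B7 = {1, 2}  B8 = {5, 9}
Tree: B1–B2, B1–B3, B2–B4, B1–B5, B3–B6, B4–B7, B5–B8
The largest bag has 2 vertices, giving width 1; this decomposition certifies tw(G) ≤ 1. Any graph with an edge has treewidth ≥ 1, and G has the edge 9–7. The upper and lower bounds meet at 1, so that is the treewidth.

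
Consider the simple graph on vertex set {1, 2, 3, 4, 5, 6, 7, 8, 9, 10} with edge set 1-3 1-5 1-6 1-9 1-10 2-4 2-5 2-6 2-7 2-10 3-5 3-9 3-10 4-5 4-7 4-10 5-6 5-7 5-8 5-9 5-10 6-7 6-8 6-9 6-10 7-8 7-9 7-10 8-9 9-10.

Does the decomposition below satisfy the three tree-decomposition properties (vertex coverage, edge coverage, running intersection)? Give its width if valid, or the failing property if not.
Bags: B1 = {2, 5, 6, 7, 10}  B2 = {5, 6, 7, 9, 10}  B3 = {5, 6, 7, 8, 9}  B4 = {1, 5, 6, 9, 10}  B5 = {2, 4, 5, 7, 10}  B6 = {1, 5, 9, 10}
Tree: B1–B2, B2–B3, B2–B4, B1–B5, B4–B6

A tree decomposition must satisfy three properties: every vertex lies in some bag; for every edge, both endpoints lie together in some bag; and for every vertex, the bags containing it form a connected subtree. Here vertex 3 appears in no bag, so the decomposition is invalid.

No — vertex 3 appears in no bag.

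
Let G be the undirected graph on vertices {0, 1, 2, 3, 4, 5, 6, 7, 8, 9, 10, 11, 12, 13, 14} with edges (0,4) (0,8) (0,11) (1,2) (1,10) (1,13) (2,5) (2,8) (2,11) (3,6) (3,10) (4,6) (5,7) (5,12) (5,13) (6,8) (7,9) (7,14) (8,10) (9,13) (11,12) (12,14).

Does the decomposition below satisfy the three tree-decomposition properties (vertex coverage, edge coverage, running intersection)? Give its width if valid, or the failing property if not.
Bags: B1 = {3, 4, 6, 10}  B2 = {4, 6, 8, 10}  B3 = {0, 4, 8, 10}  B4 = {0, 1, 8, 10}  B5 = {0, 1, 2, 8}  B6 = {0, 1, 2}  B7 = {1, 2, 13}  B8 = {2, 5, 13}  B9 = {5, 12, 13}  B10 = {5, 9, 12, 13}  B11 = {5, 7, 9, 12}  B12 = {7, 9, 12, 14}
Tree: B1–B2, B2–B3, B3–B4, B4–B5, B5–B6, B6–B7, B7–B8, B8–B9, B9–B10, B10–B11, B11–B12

No — vertex 11 appears in no bag.

A tree decomposition must satisfy three properties: every vertex lies in some bag; for every edge, both endpoints lie together in some bag; and for every vertex, the bags containing it form a connected subtree. Here vertex 11 appears in no bag, so the decomposition is invalid.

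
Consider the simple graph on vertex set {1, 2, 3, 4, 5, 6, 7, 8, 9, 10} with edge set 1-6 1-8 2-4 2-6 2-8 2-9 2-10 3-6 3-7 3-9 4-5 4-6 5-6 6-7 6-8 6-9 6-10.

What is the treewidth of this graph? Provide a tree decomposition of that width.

Treewidth 2.
Bags: B1 = {2, 6, 9}  B2 = {2, 6, 8}  B3 = {2, 4, 6}  B4 = {3, 6, 9}  B5 = {4, 5, 6}  B6 = {3, 6, 7}  B7 = {1, 6, 8}  B8 = {2, 6, 10}
Tree: B1–B2, B2–B3, B1–B4, B3–B5, B4–B6, B2–B7, B1–B8

Each bag holds 3 vertices, so the decomposition has width 2, which upper-bounds the treewidth. For the lower bound, the 3 vertices {1, 6, 8} are pairwise adjacent, and any tree decomposition puts a clique entirely inside one bag — forcing width ≥ 2. Hence tw(G) = 2 exactly.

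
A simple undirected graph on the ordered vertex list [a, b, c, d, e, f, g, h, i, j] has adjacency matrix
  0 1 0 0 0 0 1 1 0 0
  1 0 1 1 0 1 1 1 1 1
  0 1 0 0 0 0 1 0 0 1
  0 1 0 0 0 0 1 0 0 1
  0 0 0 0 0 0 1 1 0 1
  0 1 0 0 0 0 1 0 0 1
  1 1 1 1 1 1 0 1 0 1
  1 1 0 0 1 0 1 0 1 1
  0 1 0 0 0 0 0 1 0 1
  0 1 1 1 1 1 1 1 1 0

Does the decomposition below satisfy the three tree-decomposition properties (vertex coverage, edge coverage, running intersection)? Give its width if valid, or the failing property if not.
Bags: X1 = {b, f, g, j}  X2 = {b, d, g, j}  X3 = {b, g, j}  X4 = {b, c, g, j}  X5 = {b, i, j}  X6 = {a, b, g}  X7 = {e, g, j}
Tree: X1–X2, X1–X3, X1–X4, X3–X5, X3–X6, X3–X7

No — vertex h appears in no bag.

A tree decomposition must satisfy three properties: every vertex lies in some bag; for every edge, both endpoints lie together in some bag; and for every vertex, the bags containing it form a connected subtree. Here vertex h appears in no bag, so the decomposition is invalid.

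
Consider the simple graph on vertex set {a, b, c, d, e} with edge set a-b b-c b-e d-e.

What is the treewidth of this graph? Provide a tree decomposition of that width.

Treewidth 1.
One such decomposition:
Bags: B1 = {b, e}  B2 = {b, c}  B3 = {a, b}  B4 = {d, e}
Tree: B1–B2, B2–B3, B1–B4

The largest bag has 2 vertices, giving width 1; this decomposition certifies tw(G) ≤ 1. Any graph with an edge has treewidth ≥ 1, and G has the edge e–b. The upper and lower bounds meet at 1, so that is the treewidth.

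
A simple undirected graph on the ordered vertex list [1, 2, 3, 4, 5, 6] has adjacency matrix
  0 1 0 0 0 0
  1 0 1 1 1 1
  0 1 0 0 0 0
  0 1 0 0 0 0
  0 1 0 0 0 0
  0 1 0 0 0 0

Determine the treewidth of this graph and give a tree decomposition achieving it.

Treewidth 1.
Bags: B1 = {2, 5}  B2 = {2, 4}  B3 = {2, 3}  B4 = {2, 6}  B5 = {1, 2}
Tree: B1–B2, B1–B3, B2–B4, B4–B5

The largest bag has 2 vertices, giving width 1; this decomposition certifies tw(G) ≤ 1. G has an edge, so its treewidth is at least 1. Combining the bounds, tw(G) = 1.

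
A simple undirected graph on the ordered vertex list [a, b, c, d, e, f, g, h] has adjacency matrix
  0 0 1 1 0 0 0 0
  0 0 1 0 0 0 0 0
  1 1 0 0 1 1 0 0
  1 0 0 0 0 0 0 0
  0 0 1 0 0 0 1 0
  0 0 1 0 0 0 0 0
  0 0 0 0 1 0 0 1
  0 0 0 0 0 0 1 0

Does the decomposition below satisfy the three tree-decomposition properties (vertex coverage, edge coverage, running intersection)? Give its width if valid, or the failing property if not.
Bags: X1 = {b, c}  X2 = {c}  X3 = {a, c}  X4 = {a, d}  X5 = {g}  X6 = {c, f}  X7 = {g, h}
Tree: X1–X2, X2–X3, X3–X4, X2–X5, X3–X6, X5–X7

A tree decomposition must satisfy three properties: every vertex lies in some bag; for every edge, both endpoints lie together in some bag; and for every vertex, the bags containing it form a connected subtree. Here vertex e appears in no bag, so the decomposition is invalid.

No — vertex e appears in no bag.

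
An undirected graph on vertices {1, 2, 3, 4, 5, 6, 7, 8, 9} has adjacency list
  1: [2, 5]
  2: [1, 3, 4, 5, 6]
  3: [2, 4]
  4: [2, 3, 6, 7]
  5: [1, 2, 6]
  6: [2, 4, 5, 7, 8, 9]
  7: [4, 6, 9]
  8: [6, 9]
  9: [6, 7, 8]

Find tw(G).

A width-2 tree decomposition is:
Bags: B1 = {2, 4, 6}  B2 = {2, 5, 6}  B3 = {4, 6, 7}  B4 = {6, 7, 9}  B5 = {1, 2, 5}  B6 = {2, 3, 4}  B7 = {6, 8, 9}
Tree: B1–B2, B1–B3, B3–B4, B2–B5, B1–B6, B4–B7
Every bag has size at most 3, so the width is 3 − 1 = 2 and tw(G) ≤ 2. Conversely, {1, 2, 5} is a clique of size 3, and the vertices of any clique must share a bag in every tree decomposition; so some bag has ≥ 3 vertices and tw(G) ≥ 2. Hence tw(G) = 2 exactly.

2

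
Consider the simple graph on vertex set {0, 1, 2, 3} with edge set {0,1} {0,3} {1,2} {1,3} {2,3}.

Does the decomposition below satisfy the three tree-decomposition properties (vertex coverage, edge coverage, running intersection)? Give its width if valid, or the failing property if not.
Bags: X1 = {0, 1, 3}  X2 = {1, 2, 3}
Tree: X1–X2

Vertex coverage: the bags together contain {0, 1, 2, 3}, the full vertex set. Edge coverage: each edge of G has both endpoints in at least one bag. Running intersection: for every vertex, the bags containing it form a connected subtree. All three properties hold, so this is a valid tree decomposition of width max|bag| − 1 = 2, and hence tw(G) ≤ 2.

Yes; width 2.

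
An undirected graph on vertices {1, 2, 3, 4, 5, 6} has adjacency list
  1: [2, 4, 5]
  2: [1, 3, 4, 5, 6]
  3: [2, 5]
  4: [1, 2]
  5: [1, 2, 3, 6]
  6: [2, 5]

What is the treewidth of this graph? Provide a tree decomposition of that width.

The largest bag has 3 vertices, giving width 2; this decomposition certifies tw(G) ≤ 2. Conversely, {1, 2, 4} is a clique of size 3, and the vertices of any clique must share a bag in every tree decomposition; so some bag has ≥ 3 vertices and tw(G) ≥ 2. Combining the bounds, tw(G) = 2.

Treewidth 2.
One optimal decomposition is:
Bags: B1 = {1, 2, 5}  B2 = {2, 5, 6}  B3 = {1, 2, 4}  B4 = {2, 3, 5}
Tree: B1–B2, B1–B3, B1–B4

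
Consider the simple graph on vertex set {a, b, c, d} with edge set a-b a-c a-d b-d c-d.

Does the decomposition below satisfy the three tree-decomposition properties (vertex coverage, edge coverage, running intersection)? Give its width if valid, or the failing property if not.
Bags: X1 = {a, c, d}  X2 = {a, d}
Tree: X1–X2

A tree decomposition must satisfy three properties: every vertex lies in some bag; for every edge, both endpoints lie together in some bag; and for every vertex, the bags containing it form a connected subtree. Here vertex b appears in no bag, so the decomposition is invalid.

No — vertex b appears in no bag.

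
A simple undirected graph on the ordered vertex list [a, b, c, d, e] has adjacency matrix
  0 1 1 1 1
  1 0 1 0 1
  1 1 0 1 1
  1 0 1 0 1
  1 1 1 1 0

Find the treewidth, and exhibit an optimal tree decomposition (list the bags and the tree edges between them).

Each bag holds 4 vertices, so the decomposition has width 3, which upper-bounds the treewidth. On the other hand G contains the 4-clique {a, c, d, e}. A clique must lie in a single bag of any decomposition, so no decomposition can have width below 3. Hence tw(G) = 3 exactly.

Treewidth 3.
One optimal decomposition is:
Bags: B1 = {a, c, d, e}  B2 = {a, b, c, e}
Tree: B1–B2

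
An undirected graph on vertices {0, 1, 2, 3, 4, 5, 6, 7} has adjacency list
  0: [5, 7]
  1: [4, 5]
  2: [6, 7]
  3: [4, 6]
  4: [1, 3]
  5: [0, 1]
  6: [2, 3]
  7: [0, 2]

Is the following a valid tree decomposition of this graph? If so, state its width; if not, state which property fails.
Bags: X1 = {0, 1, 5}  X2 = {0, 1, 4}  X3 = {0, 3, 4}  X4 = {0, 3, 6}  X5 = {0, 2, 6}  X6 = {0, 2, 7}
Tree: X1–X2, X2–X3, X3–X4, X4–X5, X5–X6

Vertex coverage: the bags together contain {0, 1, 2, 3, 4, 5, 6, 7}, the full vertex set. Edge coverage: each edge of G has both endpoints in at least one bag. Running intersection: for every vertex, the bags containing it form a connected subtree. All three properties hold, so this is a valid tree decomposition of width max|bag| − 1 = 2, and hence tw(G) ≤ 2.

Yes; width 2.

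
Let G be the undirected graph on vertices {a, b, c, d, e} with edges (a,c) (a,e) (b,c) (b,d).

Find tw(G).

A width-1 tree decomposition is:
Bags: B1 = {b, d}  B2 = {b, c}  B3 = {a, c}  B4 = {a, e}
Tree: B1–B2, B2–B3, B3–B4
Each bag holds 2 vertices, so the decomposition has width 1, which upper-bounds the treewidth. Since G has at least one edge (e.g. d–b), it is not an edgeless graph, so tw(G) ≥ 1. Therefore the treewidth is 1.

1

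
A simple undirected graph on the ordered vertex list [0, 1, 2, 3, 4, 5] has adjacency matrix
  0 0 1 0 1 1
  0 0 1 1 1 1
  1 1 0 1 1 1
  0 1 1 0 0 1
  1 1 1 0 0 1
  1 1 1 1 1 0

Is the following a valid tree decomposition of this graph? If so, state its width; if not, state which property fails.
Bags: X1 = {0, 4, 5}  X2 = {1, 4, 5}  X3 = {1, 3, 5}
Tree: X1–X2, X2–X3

No — vertex 2 appears in no bag.

A tree decomposition must satisfy three properties: every vertex lies in some bag; for every edge, both endpoints lie together in some bag; and for every vertex, the bags containing it form a connected subtree. Here vertex 2 appears in no bag, so the decomposition is invalid.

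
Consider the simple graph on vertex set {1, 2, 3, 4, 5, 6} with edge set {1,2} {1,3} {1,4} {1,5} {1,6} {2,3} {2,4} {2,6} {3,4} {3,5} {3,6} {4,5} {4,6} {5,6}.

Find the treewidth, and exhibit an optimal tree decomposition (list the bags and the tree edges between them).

Treewidth 4.
One such decomposition:
Bags: B1 = {1, 2, 3, 4, 6}  B2 = {1, 3, 4, 5, 6}
Tree: B1–B2

The largest bag has 5 vertices, giving width 4; this decomposition certifies tw(G) ≤ 4. For the lower bound, the 5 vertices {1, 2, 3, 4, 6} are pairwise adjacent, and any tree decomposition puts a clique entirely inside one bag — forcing width ≥ 4. The upper and lower bounds meet at 4, so that is the treewidth.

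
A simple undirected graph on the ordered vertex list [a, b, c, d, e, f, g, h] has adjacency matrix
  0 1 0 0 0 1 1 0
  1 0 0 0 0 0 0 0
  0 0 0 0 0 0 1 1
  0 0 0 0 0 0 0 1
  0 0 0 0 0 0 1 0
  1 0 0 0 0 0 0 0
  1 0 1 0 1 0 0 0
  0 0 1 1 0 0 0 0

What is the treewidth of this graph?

1

A width-1 tree decomposition is:
Bags: B1 = {c, g}  B2 = {c, h}  B3 = {a, g}  B4 = {a, b}  B5 = {a, f}  B6 = {e, g}  B7 = {d, h}
Tree: B1–B2, B1–B3, B3–B4, B4–B5, B3–B6, B2–B7
Each bag holds 2 vertices, so the decomposition has width 1, which upper-bounds the treewidth. Since G has at least one edge (e.g. c–g), it is not an edgeless graph, so tw(G) ≥ 1. Therefore the treewidth is 1.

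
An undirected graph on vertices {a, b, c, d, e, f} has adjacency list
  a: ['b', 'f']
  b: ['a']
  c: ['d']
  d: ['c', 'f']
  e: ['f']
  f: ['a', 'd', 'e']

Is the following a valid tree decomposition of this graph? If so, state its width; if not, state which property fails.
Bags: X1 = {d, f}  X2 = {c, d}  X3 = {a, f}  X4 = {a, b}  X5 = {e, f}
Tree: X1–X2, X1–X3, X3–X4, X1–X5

Yes; width 1.

Checking the three conditions: (i) the bags cover all of {a, b, c, d, e, f}; (ii) for each edge, some bag contains both endpoints; (iii) the bags containing any fixed vertex form a subtree. All hold, so the decomposition is valid with width 2 − 1 = 1.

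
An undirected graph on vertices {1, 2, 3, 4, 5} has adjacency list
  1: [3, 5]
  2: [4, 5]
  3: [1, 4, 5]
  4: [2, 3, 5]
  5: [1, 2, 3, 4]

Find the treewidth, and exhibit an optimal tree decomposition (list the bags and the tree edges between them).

Each bag holds 3 vertices, so the decomposition has width 2, which upper-bounds the treewidth. For the lower bound, the 3 vertices {2, 4, 5} are pairwise adjacent, and any tree decomposition puts a clique entirely inside one bag — forcing width ≥ 2. Therefore the treewidth is 2.

Treewidth 2.
One optimal decomposition is:
Bags: B1 = {3, 4, 5}  B2 = {1, 3, 5}  B3 = {2, 4, 5}
Tree: B1–B2, B1–B3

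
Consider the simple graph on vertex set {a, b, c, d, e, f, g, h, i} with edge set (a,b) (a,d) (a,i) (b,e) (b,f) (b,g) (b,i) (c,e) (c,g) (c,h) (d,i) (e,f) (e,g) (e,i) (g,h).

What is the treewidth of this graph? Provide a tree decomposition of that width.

Treewidth 2.
One optimal decomposition is:
Bags: B1 = {b, e, i}  B2 = {b, e, g}  B3 = {b, e, f}  B4 = {a, b, i}  B5 = {c, e, g}  B6 = {a, d, i}  B7 = {c, g, h}
Tree: B1–B2, B2–B3, B1–B4, B2–B5, B4–B6, B5–B7

Every bag has size at most 3, so the width is 3 − 1 = 2 and tw(G) ≤ 2. For the lower bound, the 3 vertices {a, d, i} are pairwise adjacent, and any tree decomposition puts a clique entirely inside one bag — forcing width ≥ 2. The upper and lower bounds meet at 2, so that is the treewidth.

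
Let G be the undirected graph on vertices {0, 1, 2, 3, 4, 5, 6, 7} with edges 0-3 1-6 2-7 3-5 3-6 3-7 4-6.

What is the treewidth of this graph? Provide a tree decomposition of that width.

Treewidth 1.
Bags: B1 = {0, 3}  B2 = {3, 7}  B3 = {3, 6}  B4 = {2, 7}  B5 = {4, 6}  B6 = {1, 6}  B7 = {3, 5}
Tree: B1–B2, B1–B3, B2–B4, B3–B5, B3–B6, B3–B7

Each bag holds 2 vertices, so the decomposition has width 1, which upper-bounds the treewidth. G has an edge, so its treewidth is at least 1. Hence tw(G) = 1 exactly.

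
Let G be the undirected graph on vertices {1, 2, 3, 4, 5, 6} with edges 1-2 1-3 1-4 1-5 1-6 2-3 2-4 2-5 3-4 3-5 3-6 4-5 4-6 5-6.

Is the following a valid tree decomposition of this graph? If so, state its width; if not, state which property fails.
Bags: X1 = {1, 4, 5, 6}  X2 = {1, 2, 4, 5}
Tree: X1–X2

A tree decomposition must satisfy three properties: every vertex lies in some bag; for every edge, both endpoints lie together in some bag; and for every vertex, the bags containing it form a connected subtree. Here vertex 3 appears in no bag, so the decomposition is invalid.

No — vertex 3 appears in no bag.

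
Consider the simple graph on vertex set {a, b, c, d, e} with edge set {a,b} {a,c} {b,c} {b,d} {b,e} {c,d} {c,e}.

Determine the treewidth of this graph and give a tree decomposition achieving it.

Each bag holds 3 vertices, so the decomposition has width 2, which upper-bounds the treewidth. For the lower bound, the 3 vertices {b, c, d} are pairwise adjacent, and any tree decomposition puts a clique entirely inside one bag — forcing width ≥ 2. Combining the bounds, tw(G) = 2.

Treewidth 2.
One optimal decomposition is:
Bags: B1 = {b, c, e}  B2 = {a, b, c}  B3 = {b, c, d}
Tree: B1–B2, B2–B3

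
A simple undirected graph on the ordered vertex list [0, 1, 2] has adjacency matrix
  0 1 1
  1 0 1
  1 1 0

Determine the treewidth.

A width-2 tree decomposition is:
Bags: B1 = {0, 1, 2}
Tree: (single bag)
With just one bag of size 3, the width is 3 − 1 = 2, so tw(G) ≤ 2. Conversely, {0, 1, 2} is a clique of size 3, and the vertices of any clique must share a bag in every tree decomposition; so some bag has ≥ 3 vertices and tw(G) ≥ 2. Hence tw(G) = 2 exactly.

2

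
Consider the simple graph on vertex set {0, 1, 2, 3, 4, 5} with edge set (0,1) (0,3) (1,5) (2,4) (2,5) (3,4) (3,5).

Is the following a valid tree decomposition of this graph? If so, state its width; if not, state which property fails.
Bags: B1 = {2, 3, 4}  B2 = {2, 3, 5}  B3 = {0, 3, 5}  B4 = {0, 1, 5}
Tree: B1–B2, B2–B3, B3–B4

Vertex coverage: the bags together contain {0, 1, 2, 3, 4, 5}, the full vertex set. Edge coverage: each edge of G has both endpoints in at least one bag. Running intersection: for every vertex, the bags containing it form a connected subtree. All three properties hold, so this is a valid tree decomposition of width max|bag| − 1 = 2, and hence tw(G) ≤ 2.

Yes; width 2.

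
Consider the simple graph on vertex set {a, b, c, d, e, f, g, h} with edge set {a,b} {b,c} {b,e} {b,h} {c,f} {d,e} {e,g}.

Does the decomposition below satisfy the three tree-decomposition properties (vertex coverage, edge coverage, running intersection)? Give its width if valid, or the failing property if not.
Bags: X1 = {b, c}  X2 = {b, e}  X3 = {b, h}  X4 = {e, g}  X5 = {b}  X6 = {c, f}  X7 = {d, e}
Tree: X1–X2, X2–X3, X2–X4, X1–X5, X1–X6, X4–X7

No — vertex a appears in no bag.

A tree decomposition must satisfy three properties: every vertex lies in some bag; for every edge, both endpoints lie together in some bag; and for every vertex, the bags containing it form a connected subtree. Here vertex a appears in no bag, so the decomposition is invalid.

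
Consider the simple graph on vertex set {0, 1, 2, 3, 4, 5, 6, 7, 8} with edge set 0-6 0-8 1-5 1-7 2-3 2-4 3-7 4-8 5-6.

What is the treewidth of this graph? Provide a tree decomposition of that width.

Treewidth 2.
One such decomposition:
Bags: B1 = {0, 6, 8}  B2 = {4, 6, 8}  B3 = {2, 4, 6}  B4 = {2, 3, 6}  B5 = {3, 6, 7}  B6 = {1, 6, 7}  B7 = {1, 5, 6}
Tree: B1–B2, B2–B3, B3–B4, B4–B5, B5–B6, B6–B7

Each bag holds 3 vertices, so the decomposition has width 2, which upper-bounds the treewidth. For the lower bound, G contains the cycle 6–0–8–4–2–3–7–1–5–6, so G is not a forest; only forests have treewidth ≤ 1, hence tw(G) ≥ 2. Hence tw(G) = 2 exactly.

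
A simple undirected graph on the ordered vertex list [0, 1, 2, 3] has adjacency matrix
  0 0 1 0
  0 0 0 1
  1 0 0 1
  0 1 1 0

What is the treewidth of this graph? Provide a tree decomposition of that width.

Treewidth 1.
One optimal decomposition is:
Bags: B1 = {0, 2}  B2 = {2, 3}  B3 = {1, 3}
Tree: B1–B2, B2–B3

Each bag holds 2 vertices, so the decomposition has width 1, which upper-bounds the treewidth. G has an edge, so its treewidth is at least 1. Hence tw(G) = 1 exactly.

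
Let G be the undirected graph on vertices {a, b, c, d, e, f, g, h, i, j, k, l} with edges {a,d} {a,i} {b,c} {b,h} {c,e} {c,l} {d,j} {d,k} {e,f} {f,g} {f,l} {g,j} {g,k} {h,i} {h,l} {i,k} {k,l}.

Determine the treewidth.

A width-3 tree decomposition is:
Bags: B1 = {a, d, i, j}  B2 = {d, i, j, k}  B3 = {g, i, j, k}  B4 = {g, h, i, k}  B5 = {g, h, k, l}  B6 = {f, g, h, l}  B7 = {b, f, h, l}  B8 = {b, c, f, l}  B9 = {b, c, e, f}
Tree: B1–B2, B2–B3, B3–B4, B4–B5, B5–B6, B6–B7, B7–B8, B8–B9
The largest bag has 4 vertices, giving width 3; this decomposition certifies tw(G) ≤ 3. For the lower bound: the 4 vertex sets {a,d,j}, {i}, {k}, {f,g,h,l} are disjoint, each induces a connected subgraph, and every pair is joined by at least one edge of G. Contracting each set to a single vertex therefore yields K_{4} as a minor, and since treewidth is minor-monotone, tw(G) ≥ tw(K_{4}) = 3. Combining the bounds, tw(G) = 3.

3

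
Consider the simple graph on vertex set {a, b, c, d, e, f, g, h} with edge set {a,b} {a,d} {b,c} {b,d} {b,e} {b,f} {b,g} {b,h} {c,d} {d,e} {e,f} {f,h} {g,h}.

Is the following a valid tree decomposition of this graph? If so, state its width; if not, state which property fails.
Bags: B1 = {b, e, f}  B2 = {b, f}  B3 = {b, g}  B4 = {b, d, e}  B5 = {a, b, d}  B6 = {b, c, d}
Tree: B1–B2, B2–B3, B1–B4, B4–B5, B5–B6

A tree decomposition must satisfy three properties: every vertex lies in some bag; for every edge, both endpoints lie together in some bag; and for every vertex, the bags containing it form a connected subtree. Here vertex h appears in no bag, so the decomposition is invalid.

No — vertex h appears in no bag.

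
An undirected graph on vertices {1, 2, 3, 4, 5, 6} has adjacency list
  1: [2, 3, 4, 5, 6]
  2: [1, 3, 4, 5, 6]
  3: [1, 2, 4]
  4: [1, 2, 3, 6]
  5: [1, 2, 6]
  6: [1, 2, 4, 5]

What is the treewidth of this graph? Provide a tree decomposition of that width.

Treewidth 3.
One optimal decomposition is:
Bags: B1 = {1, 2, 5, 6}  B2 = {1, 2, 4, 6}  B3 = {1, 2, 3, 4}
Tree: B1–B2, B2–B3

Each bag holds 4 vertices, so the decomposition has width 3, which upper-bounds the treewidth. For the lower bound, the 4 vertices {1, 2, 3, 4} are pairwise adjacent, and any tree decomposition puts a clique entirely inside one bag — forcing width ≥ 3. The upper and lower bounds meet at 3, so that is the treewidth.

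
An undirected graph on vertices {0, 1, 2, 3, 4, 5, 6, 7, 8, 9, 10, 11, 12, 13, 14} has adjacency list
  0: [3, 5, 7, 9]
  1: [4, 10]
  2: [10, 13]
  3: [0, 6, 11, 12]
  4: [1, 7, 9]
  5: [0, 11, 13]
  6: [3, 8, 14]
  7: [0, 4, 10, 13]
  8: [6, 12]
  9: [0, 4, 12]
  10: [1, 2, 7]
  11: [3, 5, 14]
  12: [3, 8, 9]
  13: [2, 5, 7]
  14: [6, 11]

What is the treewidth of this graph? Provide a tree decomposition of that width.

Each bag holds 4 vertices, so the decomposition has width 3, which upper-bounds the treewidth. For the lower bound: the 4 vertex sets {6,8,14}, {11}, {3}, {0,5,9,12} are disjoint, each induces a connected subgraph, and every pair is joined by at least one edge of G. Contracting each set to a single vertex therefore yields K_{4} as a minor, and since treewidth is minor-monotone, tw(G) ≥ tw(K_{4}) = 3. Combining the bounds, tw(G) = 3.

Treewidth 3.
One optimal decomposition is:
Bags: B1 = {6, 8, 11, 14}  B2 = {3, 6, 8, 11}  B3 = {3, 8, 11, 12}  B4 = {3, 5, 11, 12}  B5 = {0, 3, 5, 12}  B6 = {0, 5, 9, 12}  B7 = {0, 5, 9, 13}  B8 = {0, 7, 9, 13}  B9 = {4, 7, 9, 13}  B10 = {2, 4, 7, 13}  B11 = {2, 4, 7, 10}  B12 = {1, 2, 4, 10}
Tree: B1–B2, B2–B3, B3–B4, B4–B5, B5–B6, B6–B7, B7–B8, B8–B9, B9–B10, B10–B11, B11–B12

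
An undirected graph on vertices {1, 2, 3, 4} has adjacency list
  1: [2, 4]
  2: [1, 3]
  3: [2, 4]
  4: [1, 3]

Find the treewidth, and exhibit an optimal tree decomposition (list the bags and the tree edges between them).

Each bag holds 3 vertices, so the decomposition has width 2, which upper-bounds the treewidth. The edges 2–3–4–1–2 form a cycle, so G is not a tree and its treewidth is at least 2. Therefore the treewidth is 2.

Treewidth 2.
Bags: B1 = {2, 3, 4}  B2 = {1, 2, 4}
Tree: B1–B2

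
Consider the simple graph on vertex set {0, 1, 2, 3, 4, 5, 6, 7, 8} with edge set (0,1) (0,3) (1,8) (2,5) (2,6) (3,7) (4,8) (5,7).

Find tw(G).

1

A width-1 tree decomposition is:
Bags: B1 = {4, 8}  B2 = {1, 8}  B3 = {0, 1}  B4 = {0, 3}  B5 = {3, 7}  B6 = {5, 7}  B7 = {2, 5}  B8 = {2, 6}
Tree: B1–B2, B2–B3, B3–B4, B4–B5, B5–B6, B6–B7, B7–B8
Each bag holds 2 vertices, so the decomposition has width 1, which upper-bounds the treewidth. Any graph with an edge has treewidth ≥ 1, and G has the edge 4–8. Therefore the treewidth is 1.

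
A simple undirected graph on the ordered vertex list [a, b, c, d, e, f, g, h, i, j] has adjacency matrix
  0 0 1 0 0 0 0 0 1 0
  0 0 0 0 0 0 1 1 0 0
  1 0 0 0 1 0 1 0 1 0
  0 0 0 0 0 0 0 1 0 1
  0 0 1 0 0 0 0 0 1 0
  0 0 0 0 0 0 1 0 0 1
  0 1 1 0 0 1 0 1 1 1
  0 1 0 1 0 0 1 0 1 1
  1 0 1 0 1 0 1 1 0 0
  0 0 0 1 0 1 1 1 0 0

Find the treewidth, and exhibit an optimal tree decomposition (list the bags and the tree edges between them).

Every bag has size at most 3, so the width is 3 − 1 = 2 and tw(G) ≤ 2. For the lower bound, the 3 vertices {d, h, j} are pairwise adjacent, and any tree decomposition puts a clique entirely inside one bag — forcing width ≥ 2. Combining the bounds, tw(G) = 2.

Treewidth 2.
One such decomposition:
Bags: B1 = {f, g, j}  B2 = {g, h, j}  B3 = {d, h, j}  B4 = {g, h, i}  B5 = {c, g, i}  B6 = {c, e, i}  B7 = {a, c, i}  B8 = {b, g, h}
Tree: B1–B2, B2–B3, B2–B4, B4–B5, B5–B6, B5–B7, B4–B8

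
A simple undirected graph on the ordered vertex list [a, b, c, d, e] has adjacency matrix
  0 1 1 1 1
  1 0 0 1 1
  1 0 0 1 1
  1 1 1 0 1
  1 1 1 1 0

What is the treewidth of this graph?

A width-3 tree decomposition is:
Bags: B1 = {a, b, d, e}  B2 = {a, c, d, e}
Tree: B1–B2
The largest bag has 4 vertices, giving width 3; this decomposition certifies tw(G) ≤ 3. For the lower bound, the 4 vertices {a, c, d, e} are pairwise adjacent, and any tree decomposition puts a clique entirely inside one bag — forcing width ≥ 3. Hence tw(G) = 3 exactly.

3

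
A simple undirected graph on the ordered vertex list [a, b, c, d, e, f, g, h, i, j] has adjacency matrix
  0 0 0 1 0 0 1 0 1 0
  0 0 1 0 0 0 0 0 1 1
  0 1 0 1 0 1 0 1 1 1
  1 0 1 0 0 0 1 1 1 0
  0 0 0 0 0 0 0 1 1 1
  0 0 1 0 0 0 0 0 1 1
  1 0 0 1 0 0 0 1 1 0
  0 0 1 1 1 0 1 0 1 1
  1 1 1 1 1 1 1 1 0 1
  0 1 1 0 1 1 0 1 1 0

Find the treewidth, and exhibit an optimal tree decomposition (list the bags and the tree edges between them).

Treewidth 3.
One optimal decomposition is:
Bags: B1 = {a, d, g, i}  B2 = {d, g, h, i}  B3 = {c, d, h, i}  B4 = {c, h, i, j}  B5 = {e, h, i, j}  B6 = {b, c, i, j}  B7 = {c, f, i, j}
Tree: B1–B2, B2–B3, B3–B4, B4–B5, B4–B6, B4–B7

Every bag has size at most 4, so the width is 4 − 1 = 3 and tw(G) ≤ 3. For the lower bound, the 4 vertices {a, d, g, i} are pairwise adjacent, and any tree decomposition puts a clique entirely inside one bag — forcing width ≥ 3. Hence tw(G) = 3 exactly.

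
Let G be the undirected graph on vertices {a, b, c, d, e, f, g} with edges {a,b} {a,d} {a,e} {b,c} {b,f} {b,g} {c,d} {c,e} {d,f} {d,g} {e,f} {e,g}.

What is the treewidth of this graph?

3

A width-3 tree decomposition is:
Bags: B1 = {a, b, d, e}  B2 = {b, c, d, e}  B3 = {b, d, e, g}  B4 = {b, d, e, f}
Tree: B1–B2, B2–B3, B3–B4
Every bag has size at most 4, so the width is 4 − 1 = 3 and tw(G) ≤ 3. For the lower bound: the 4 vertex sets {a,d}, {c,e}, {b}, {g} are disjoint, each induces a connected subgraph, and every pair is joined by at least one edge of G. Contracting each set to a single vertex therefore yields K_{4} as a minor, and since treewidth is minor-monotone, tw(G) ≥ tw(K_{4}) = 3. Therefore the treewidth is 3.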